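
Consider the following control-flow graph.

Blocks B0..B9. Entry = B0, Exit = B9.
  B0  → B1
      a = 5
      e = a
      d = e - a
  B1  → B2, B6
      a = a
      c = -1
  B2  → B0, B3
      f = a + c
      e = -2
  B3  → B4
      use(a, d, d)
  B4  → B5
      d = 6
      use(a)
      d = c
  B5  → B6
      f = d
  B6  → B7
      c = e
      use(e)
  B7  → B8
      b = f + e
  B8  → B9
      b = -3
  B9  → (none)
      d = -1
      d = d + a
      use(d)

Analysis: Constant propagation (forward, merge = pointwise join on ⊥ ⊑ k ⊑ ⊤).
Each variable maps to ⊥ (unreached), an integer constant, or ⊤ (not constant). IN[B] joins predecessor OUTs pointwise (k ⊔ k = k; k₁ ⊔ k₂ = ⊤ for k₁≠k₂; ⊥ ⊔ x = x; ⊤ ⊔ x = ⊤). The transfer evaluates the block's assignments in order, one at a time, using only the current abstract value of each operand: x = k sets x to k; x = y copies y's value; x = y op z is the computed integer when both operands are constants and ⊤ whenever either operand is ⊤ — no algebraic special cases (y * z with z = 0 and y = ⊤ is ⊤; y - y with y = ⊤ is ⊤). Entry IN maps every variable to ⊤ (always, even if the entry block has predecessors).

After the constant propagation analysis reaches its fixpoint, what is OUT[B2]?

Per-block solution:
  B0: | IN=(all ⊤) | OUT={a:5, d:0, e:5; rest ⊤}
  B1: | IN={a:5, d:0, e:5; rest ⊤} | OUT={a:5, c:-1, d:0, e:5; rest ⊤}
  B2: | IN={a:5, c:-1, d:0, e:5; rest ⊤} | OUT={a:5, c:-1, d:0, e:-2, f:4; rest ⊤}
  B3: | IN={a:5, c:-1, d:0, e:-2, f:4; rest ⊤} | OUT={a:5, c:-1, d:0, e:-2, f:4; rest ⊤}
  B4: | IN={a:5, c:-1, d:0, e:-2, f:4; rest ⊤} | OUT={a:5, c:-1, d:-1, e:-2, f:4; rest ⊤}
  B5: | IN={a:5, c:-1, d:-1, e:-2, f:4; rest ⊤} | OUT={a:5, c:-1, d:-1, e:-2, f:-1; rest ⊤}
  B6: | IN={a:5, c:-1; rest ⊤} | OUT={a:5; rest ⊤}
  B7: | IN={a:5; rest ⊤} | OUT={a:5; rest ⊤}
  B8: | IN={a:5; rest ⊤} | OUT={a:5, b:-3; rest ⊤}
  B9: | IN={a:5, b:-3; rest ⊤} | OUT={a:5, b:-3, d:4; rest ⊤}

Merge at B2: IN[B2] = OUT[B1] = {a: 5, b: ⊤, c: -1, d: 0, e: 5, f: ⊤}
Applying B2's transfer function to that IN value gives OUT[B2] (row B2 above).

Answer: {a: 5, b: ⊤, c: -1, d: 0, e: -2, f: 4}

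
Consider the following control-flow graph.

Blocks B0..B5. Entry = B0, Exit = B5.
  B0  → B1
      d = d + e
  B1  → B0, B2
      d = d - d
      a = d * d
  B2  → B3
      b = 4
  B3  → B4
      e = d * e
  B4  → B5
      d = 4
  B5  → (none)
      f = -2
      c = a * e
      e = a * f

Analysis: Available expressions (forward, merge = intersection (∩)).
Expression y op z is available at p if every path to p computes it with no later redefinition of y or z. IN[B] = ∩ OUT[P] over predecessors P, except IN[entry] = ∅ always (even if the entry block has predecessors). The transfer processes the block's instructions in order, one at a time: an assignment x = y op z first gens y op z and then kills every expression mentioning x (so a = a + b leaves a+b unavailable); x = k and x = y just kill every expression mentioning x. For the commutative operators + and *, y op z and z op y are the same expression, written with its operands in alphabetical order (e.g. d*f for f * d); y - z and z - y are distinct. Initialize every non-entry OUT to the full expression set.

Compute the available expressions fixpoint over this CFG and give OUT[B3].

Converged values:
  B0:   IN={}   OUT={}
  B1:   IN={}   OUT={d*d}
  B2:   IN={d*d}   OUT={d*d}
  B3:   IN={d*d}   OUT={d*d}
  B4:   IN={d*d}   OUT={}
  B5:   IN={}   OUT={a*f}

Merge at B3: IN[B3] = OUT[B2] = {d*d}
Applying B3's transfer function to that IN value gives OUT[B3] (row B3 above).

Answer: {d*d}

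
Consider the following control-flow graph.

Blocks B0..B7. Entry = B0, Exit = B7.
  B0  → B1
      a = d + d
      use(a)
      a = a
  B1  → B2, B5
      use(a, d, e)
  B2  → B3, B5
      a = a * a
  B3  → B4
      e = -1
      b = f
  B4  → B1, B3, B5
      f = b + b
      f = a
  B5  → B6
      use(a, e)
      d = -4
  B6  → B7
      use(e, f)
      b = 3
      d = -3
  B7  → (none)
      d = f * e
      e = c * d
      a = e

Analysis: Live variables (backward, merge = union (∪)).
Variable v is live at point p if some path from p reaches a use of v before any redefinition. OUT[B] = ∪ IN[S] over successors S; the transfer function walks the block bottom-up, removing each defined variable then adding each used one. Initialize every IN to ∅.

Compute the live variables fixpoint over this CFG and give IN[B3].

Answer: {a, c, d, f}

Derivation:
Per-block solution:
  B0:  IN={c, d, e, f}  OUT={a, c, d, e, f}
  B1:  IN={a, c, d, e, f}  OUT={a, c, d, e, f}
  B2:  IN={a, c, d, e, f}  OUT={a, c, d, e, f}
  B3:  IN={a, c, d, f}  OUT={a, b, c, d, e}
  B4:  IN={a, b, c, d, e}  OUT={a, c, d, e, f}
  B5:  IN={a, c, e, f}  OUT={c, e, f}
  B6:  IN={c, e, f}  OUT={c, e, f}
  B7:  IN={c, e, f}  OUT={}

Merge at B3: OUT[B3] = IN[B4] = {a, b, c, d, e}
Applying B3's transfer function to that OUT value gives IN[B3] (row B3 above).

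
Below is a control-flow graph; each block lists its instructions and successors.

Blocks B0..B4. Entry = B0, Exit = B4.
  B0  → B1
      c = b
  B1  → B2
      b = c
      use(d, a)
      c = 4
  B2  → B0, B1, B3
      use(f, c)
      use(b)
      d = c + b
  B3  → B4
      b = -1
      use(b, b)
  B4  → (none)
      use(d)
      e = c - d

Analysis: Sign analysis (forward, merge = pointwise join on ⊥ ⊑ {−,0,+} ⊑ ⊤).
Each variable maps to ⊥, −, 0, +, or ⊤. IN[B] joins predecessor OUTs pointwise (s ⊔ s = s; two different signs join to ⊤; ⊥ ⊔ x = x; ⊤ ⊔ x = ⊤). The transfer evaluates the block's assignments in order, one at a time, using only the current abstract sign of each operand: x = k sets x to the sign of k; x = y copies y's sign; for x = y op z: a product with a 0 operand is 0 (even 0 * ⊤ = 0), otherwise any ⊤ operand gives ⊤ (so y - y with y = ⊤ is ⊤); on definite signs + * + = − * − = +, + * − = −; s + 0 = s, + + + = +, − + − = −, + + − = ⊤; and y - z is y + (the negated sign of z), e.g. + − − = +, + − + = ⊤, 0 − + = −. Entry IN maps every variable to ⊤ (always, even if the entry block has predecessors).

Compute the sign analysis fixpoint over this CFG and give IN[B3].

Answer: {a: ⊤, b: ⊤, c: +, d: ⊤, e: ⊤, f: ⊤}

Working:
Fixpoint table:
  B0: | IN=(all ⊤) | OUT=(all ⊤)
  B1: | IN=(all ⊤) | OUT={c:+; rest ⊤}
  B2: | IN={c:+; rest ⊤} | OUT={c:+; rest ⊤}
  B3: | IN={c:+; rest ⊤} | OUT={b:-, c:+; rest ⊤}
  B4: | IN={b:-, c:+; rest ⊤} | OUT={b:-, c:+; rest ⊤}

Merge at B3: IN[B3] = OUT[B2] = {a: ⊤, b: ⊤, c: +, d: ⊤, e: ⊤, f: ⊤}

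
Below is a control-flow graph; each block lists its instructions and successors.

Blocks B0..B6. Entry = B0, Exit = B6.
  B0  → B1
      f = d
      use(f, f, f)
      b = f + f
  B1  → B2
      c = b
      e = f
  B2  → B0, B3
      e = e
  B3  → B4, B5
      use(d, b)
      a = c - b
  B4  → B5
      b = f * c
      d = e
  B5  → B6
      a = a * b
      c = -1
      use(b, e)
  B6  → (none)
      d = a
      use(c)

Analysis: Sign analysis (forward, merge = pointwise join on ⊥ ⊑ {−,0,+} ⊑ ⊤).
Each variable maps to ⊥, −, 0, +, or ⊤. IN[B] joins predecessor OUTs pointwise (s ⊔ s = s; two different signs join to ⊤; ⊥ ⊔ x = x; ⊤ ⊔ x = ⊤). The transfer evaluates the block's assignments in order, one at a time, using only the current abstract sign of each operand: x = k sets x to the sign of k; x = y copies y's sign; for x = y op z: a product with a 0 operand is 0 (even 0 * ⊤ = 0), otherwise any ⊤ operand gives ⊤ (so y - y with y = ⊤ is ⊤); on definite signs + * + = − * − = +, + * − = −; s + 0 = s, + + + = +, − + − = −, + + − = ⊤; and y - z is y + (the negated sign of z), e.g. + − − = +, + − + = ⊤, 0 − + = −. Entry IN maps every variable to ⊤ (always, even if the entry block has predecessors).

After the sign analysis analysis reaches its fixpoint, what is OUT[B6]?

Answer: {a: ⊤, b: ⊤, c: -, d: ⊤, e: ⊤, f: ⊤}

Working:
Converged values:
  B0:  IN=(all ⊤)  OUT=(all ⊤)
  B1:  IN=(all ⊤)  OUT=(all ⊤)
  B2:  IN=(all ⊤)  OUT=(all ⊤)
  B3:  IN=(all ⊤)  OUT=(all ⊤)
  B4:  IN=(all ⊤)  OUT=(all ⊤)
  B5:  IN=(all ⊤)  OUT={c:-; rest ⊤}
  B6:  IN={c:-; rest ⊤}  OUT={c:-; rest ⊤}

Merge at B6: IN[B6] = OUT[B5] = {a: ⊤, b: ⊤, c: -, d: ⊤, e: ⊤, f: ⊤}
Applying B6's transfer function to that IN value gives OUT[B6] (row B6 above).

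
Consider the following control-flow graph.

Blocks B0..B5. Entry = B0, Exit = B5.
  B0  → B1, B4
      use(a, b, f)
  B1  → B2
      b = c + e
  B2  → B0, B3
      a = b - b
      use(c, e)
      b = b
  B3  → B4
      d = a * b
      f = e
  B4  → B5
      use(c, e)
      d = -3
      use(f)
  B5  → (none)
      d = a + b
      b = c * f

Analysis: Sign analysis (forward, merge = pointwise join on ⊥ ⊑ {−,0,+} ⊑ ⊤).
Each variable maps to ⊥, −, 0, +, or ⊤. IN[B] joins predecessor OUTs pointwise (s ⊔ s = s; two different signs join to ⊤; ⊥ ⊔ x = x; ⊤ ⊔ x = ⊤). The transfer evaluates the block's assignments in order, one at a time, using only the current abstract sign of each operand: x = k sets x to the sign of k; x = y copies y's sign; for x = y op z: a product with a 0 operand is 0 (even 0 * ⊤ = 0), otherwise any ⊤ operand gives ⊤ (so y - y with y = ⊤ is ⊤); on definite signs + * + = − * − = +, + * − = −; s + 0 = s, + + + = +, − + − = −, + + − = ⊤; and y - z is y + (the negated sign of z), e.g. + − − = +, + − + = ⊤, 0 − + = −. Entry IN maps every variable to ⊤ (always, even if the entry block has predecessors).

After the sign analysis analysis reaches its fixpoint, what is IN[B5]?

Converged values:
  B0: | IN=(all ⊤) | OUT=(all ⊤)
  B1: | IN=(all ⊤) | OUT=(all ⊤)
  B2: | IN=(all ⊤) | OUT=(all ⊤)
  B3: | IN=(all ⊤) | OUT=(all ⊤)
  B4: | IN=(all ⊤) | OUT={d:-; rest ⊤}
  B5: | IN={d:-; rest ⊤} | OUT=(all ⊤)

Merge at B5: IN[B5] = OUT[B4] = {a: ⊤, b: ⊤, c: ⊤, d: -, e: ⊤, f: ⊤}

Answer: {a: ⊤, b: ⊤, c: ⊤, d: -, e: ⊤, f: ⊤}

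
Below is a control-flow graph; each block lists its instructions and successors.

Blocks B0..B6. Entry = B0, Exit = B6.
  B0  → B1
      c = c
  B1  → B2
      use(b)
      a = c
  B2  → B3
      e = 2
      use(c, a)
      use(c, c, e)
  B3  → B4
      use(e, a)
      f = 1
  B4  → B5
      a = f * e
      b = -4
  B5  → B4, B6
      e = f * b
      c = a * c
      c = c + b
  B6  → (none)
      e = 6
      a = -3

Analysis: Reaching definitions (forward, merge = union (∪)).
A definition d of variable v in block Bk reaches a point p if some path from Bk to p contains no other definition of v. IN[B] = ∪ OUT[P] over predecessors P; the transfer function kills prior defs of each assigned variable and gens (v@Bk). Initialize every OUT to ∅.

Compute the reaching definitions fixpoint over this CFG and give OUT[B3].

Converged values:
  B0: | IN={} | OUT={c@B0}
  B1: | IN={c@B0} | OUT={a@B1, c@B0}
  B2: | IN={a@B1, c@B0} | OUT={a@B1, c@B0, e@B2}
  B3: | IN={a@B1, c@B0, e@B2} | OUT={a@B1, c@B0, e@B2, f@B3}
  B4: | IN={a@B1, a@B4, b@B4, c@B0, c@B5, e@B2, e@B5, f@B3} | OUT={a@B4, b@B4, c@B0, c@B5, e@B2, e@B5, f@B3}
  B5: | IN={a@B4, b@B4, c@B0, c@B5, e@B2, e@B5, f@B3} | OUT={a@B4, b@B4, c@B5, e@B5, f@B3}
  B6: | IN={a@B4, b@B4, c@B5, e@B5, f@B3} | OUT={a@B6, b@B4, c@B5, e@B6, f@B3}

Merge at B3: IN[B3] = OUT[B2] = {a@B1, c@B0, e@B2}
Applying B3's transfer function to that IN value gives OUT[B3] (row B3 above).

Answer: {a@B1, c@B0, e@B2, f@B3}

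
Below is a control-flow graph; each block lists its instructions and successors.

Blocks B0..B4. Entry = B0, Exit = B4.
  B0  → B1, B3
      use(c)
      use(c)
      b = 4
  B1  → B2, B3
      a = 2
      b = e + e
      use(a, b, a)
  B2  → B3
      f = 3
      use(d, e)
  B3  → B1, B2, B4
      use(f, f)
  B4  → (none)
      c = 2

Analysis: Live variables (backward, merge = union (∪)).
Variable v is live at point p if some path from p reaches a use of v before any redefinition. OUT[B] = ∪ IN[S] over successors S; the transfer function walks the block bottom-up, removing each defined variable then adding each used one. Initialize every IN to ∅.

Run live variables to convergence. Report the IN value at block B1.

Answer: {d, e, f}

Working:
Per-block solution:
  B0:   IN={c, d, e, f}   OUT={d, e, f}
  B1:   IN={d, e, f}   OUT={d, e, f}
  B2:   IN={d, e}   OUT={d, e, f}
  B3:   IN={d, e, f}   OUT={d, e, f}
  B4:   IN={}   OUT={}

Merge at B1: OUT[B1] = IN[B2] ⊔ IN[B3] = {d, e, f}
Applying B1's transfer function to that OUT value gives IN[B1] (row B1 above).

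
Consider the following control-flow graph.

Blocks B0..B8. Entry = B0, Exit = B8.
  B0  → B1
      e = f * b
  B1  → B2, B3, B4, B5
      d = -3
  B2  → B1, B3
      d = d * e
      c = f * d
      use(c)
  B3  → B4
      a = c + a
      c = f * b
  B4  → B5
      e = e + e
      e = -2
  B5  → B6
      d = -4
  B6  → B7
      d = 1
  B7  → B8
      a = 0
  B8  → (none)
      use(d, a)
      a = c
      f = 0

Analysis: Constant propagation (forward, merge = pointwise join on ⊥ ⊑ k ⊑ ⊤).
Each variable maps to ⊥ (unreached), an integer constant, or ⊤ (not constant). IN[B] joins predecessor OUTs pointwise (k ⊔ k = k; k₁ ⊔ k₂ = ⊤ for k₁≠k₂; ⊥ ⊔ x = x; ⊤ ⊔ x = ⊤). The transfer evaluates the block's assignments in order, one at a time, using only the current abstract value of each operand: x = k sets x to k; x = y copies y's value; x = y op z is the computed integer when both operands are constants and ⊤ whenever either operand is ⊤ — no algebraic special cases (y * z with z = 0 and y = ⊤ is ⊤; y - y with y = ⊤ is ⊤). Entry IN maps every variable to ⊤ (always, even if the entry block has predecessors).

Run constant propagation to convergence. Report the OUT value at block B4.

Answer: {a: ⊤, b: ⊤, c: ⊤, d: ⊤, e: -2, f: ⊤}

Working:
Converged values:
  B0:  IN=(all ⊤)  OUT=(all ⊤)
  B1:  IN=(all ⊤)  OUT={d:-3; rest ⊤}
  B2:  IN={d:-3; rest ⊤}  OUT=(all ⊤)
  B3:  IN=(all ⊤)  OUT=(all ⊤)
  B4:  IN=(all ⊤)  OUT={e:-2; rest ⊤}
  B5:  IN=(all ⊤)  OUT={d:-4; rest ⊤}
  B6:  IN={d:-4; rest ⊤}  OUT={d:1; rest ⊤}
  B7:  IN={d:1; rest ⊤}  OUT={a:0, d:1; rest ⊤}
  B8:  IN={a:0, d:1; rest ⊤}  OUT={d:1, f:0; rest ⊤}

Merge at B4: IN[B4] = OUT[B1] ⊔ OUT[B3] = {a: ⊤, b: ⊤, c: ⊤, d: ⊤, e: ⊤, f: ⊤}
Applying B4's transfer function to that IN value gives OUT[B4] (row B4 above).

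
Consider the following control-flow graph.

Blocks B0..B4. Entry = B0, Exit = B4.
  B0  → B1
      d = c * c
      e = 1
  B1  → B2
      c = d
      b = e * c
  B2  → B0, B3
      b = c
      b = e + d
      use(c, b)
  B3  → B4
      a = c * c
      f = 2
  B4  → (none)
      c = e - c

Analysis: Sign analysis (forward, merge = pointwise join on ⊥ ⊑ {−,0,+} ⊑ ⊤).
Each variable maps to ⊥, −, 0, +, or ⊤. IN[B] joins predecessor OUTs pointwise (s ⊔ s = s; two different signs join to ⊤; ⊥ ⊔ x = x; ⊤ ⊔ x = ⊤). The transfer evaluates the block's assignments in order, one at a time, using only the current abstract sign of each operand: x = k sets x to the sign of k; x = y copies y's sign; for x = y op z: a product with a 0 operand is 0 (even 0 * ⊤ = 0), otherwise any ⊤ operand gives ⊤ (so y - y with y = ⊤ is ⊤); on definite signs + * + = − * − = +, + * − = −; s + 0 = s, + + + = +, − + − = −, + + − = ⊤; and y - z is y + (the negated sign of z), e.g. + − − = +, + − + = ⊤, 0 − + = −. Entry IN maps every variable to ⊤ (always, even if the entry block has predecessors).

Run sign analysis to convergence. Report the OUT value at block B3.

Fixpoint table:
  B0: | IN=(all ⊤) | OUT={e:+; rest ⊤}
  B1: | IN={e:+; rest ⊤} | OUT={e:+; rest ⊤}
  B2: | IN={e:+; rest ⊤} | OUT={e:+; rest ⊤}
  B3: | IN={e:+; rest ⊤} | OUT={e:+, f:+; rest ⊤}
  B4: | IN={e:+, f:+; rest ⊤} | OUT={e:+, f:+; rest ⊤}

Merge at B3: IN[B3] = OUT[B2] = {a: ⊤, b: ⊤, c: ⊤, d: ⊤, e: +, f: ⊤}
Applying B3's transfer function to that IN value gives OUT[B3] (row B3 above).

Answer: {a: ⊤, b: ⊤, c: ⊤, d: ⊤, e: +, f: +}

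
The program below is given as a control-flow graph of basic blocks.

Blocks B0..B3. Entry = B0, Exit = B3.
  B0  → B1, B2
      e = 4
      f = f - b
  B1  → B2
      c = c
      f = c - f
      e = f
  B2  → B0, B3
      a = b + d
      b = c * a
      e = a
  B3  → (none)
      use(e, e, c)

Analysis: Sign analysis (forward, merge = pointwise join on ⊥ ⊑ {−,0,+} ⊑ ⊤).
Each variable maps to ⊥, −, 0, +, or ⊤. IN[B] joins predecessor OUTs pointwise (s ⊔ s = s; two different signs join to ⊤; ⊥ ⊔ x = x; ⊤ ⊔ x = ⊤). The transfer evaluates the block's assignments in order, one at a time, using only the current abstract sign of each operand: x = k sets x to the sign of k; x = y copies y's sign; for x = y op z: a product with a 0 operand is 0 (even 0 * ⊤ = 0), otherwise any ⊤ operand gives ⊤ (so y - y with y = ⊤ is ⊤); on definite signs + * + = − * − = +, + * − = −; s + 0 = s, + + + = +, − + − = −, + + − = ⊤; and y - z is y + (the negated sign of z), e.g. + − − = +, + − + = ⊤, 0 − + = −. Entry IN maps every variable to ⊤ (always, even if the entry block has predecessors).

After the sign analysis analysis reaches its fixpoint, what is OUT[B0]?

Fixpoint table:
  B0:  IN=(all ⊤)  OUT={e:+; rest ⊤}
  B1:  IN={e:+; rest ⊤}  OUT=(all ⊤)
  B2:  IN=(all ⊤)  OUT=(all ⊤)
  B3:  IN=(all ⊤)  OUT=(all ⊤)

Merge at B0 (entry node, so the boundary value (all ⊤) is joined with the incoming edge(s)): IN[B0] = (all ⊤) ⊔ OUT[B2] = {a: ⊤, b: ⊤, c: ⊤, d: ⊤, e: ⊤, f: ⊤}
Applying B0's transfer function to that IN value gives OUT[B0] (row B0 above).

Answer: {a: ⊤, b: ⊤, c: ⊤, d: ⊤, e: +, f: ⊤}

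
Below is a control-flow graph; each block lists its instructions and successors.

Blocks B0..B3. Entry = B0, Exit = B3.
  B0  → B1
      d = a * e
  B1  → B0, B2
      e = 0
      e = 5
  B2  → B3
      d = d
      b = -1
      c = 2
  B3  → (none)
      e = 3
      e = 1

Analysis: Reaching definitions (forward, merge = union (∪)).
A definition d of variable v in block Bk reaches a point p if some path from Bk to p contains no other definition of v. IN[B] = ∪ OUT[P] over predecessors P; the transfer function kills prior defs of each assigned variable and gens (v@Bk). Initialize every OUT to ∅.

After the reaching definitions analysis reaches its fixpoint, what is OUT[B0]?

Fixpoint table:
  B0: | IN={d@B0, e@B1} | OUT={d@B0, e@B1}
  B1: | IN={d@B0, e@B1} | OUT={d@B0, e@B1}
  B2: | IN={d@B0, e@B1} | OUT={b@B2, c@B2, d@B2, e@B1}
  B3: | IN={b@B2, c@B2, d@B2, e@B1} | OUT={b@B2, c@B2, d@B2, e@B3}

Merge at B0 (entry node, so the boundary value {} is joined with the incoming edge(s)): IN[B0] = {} ⊔ OUT[B1] = {d@B0, e@B1}
Applying B0's transfer function to that IN value gives OUT[B0] (row B0 above).

Answer: {d@B0, e@B1}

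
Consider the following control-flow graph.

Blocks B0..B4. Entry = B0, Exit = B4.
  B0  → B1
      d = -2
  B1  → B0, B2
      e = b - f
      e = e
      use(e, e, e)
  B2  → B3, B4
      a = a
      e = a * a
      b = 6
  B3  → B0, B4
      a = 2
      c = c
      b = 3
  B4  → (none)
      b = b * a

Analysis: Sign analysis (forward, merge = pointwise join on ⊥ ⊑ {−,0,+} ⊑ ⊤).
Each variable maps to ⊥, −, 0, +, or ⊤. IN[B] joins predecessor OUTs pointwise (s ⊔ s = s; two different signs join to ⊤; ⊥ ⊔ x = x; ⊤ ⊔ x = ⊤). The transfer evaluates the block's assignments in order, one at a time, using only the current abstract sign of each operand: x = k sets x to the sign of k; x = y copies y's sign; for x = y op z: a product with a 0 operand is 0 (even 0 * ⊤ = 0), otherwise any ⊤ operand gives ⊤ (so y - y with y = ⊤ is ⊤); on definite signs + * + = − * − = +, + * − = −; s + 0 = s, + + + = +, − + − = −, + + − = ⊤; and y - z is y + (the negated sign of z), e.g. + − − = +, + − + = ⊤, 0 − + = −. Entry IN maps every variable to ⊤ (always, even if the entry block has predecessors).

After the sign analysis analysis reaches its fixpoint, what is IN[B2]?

Converged values:
  B0:  IN=(all ⊤)  OUT={d:-; rest ⊤}
  B1:  IN={d:-; rest ⊤}  OUT={d:-; rest ⊤}
  B2:  IN={d:-; rest ⊤}  OUT={b:+, d:-; rest ⊤}
  B3:  IN={b:+, d:-; rest ⊤}  OUT={a:+, b:+, d:-; rest ⊤}
  B4:  IN={b:+, d:-; rest ⊤}  OUT={d:-; rest ⊤}

Merge at B2: IN[B2] = OUT[B1] = {a: ⊤, b: ⊤, c: ⊤, d: -, e: ⊤, f: ⊤}

Answer: {a: ⊤, b: ⊤, c: ⊤, d: -, e: ⊤, f: ⊤}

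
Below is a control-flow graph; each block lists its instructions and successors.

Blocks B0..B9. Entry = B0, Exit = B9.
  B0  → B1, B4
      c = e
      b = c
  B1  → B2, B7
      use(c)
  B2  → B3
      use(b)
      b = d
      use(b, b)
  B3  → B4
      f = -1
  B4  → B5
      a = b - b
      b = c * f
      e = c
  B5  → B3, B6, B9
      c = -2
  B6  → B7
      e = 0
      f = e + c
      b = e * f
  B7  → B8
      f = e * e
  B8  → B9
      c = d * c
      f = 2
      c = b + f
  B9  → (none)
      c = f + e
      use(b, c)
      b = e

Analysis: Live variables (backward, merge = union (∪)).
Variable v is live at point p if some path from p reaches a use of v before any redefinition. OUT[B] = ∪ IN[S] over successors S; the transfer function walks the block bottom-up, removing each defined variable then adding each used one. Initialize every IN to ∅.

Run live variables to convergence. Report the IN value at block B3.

Answer: {b, c, d}

Working:
Converged values:
  B0:   IN={d, e, f}   OUT={b, c, d, e, f}
  B1:   IN={b, c, d, e}   OUT={b, c, d, e}
  B2:   IN={b, c, d}   OUT={b, c, d}
  B3:   IN={b, c, d}   OUT={b, c, d, f}
  B4:   IN={b, c, d, f}   OUT={b, d, e, f}
  B5:   IN={b, d, e, f}   OUT={b, c, d, e, f}
  B6:   IN={c, d}   OUT={b, c, d, e}
  B7:   IN={b, c, d, e}   OUT={b, c, d, e}
  B8:   IN={b, c, d, e}   OUT={b, e, f}
  B9:   IN={b, e, f}   OUT={}

Merge at B3: OUT[B3] = IN[B4] = {b, c, d, f}
Applying B3's transfer function to that OUT value gives IN[B3] (row B3 above).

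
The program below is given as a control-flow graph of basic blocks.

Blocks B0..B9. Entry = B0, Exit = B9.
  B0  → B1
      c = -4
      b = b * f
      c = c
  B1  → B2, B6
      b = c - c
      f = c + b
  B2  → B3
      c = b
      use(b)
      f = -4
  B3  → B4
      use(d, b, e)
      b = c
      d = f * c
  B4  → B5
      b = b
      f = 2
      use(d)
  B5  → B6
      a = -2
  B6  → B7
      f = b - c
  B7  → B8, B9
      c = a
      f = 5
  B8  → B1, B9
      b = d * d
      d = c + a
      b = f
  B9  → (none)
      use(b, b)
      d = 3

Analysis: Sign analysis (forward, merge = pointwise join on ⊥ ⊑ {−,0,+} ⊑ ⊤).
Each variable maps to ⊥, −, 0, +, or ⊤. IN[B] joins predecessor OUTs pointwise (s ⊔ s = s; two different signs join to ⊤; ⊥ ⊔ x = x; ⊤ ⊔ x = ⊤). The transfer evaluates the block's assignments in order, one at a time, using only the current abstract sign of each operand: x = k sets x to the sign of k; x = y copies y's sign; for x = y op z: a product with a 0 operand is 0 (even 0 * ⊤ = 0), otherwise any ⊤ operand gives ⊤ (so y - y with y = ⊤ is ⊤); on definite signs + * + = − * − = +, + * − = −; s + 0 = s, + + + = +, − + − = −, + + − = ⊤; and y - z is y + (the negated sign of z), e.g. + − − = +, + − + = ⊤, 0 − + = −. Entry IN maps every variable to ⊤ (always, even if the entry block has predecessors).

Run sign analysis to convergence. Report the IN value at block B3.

Fixpoint table:
  B0:   IN=(all ⊤)   OUT={c:-; rest ⊤}
  B1:   IN=(all ⊤)   OUT=(all ⊤)
  B2:   IN=(all ⊤)   OUT={f:-; rest ⊤}
  B3:   IN={f:-; rest ⊤}   OUT={f:-; rest ⊤}
  B4:   IN={f:-; rest ⊤}   OUT={f:+; rest ⊤}
  B5:   IN={f:+; rest ⊤}   OUT={a:-, f:+; rest ⊤}
  B6:   IN=(all ⊤)   OUT=(all ⊤)
  B7:   IN=(all ⊤)   OUT={f:+; rest ⊤}
  B8:   IN={f:+; rest ⊤}   OUT={b:+, f:+; rest ⊤}
  B9:   IN={f:+; rest ⊤}   OUT={d:+, f:+; rest ⊤}

Merge at B3: IN[B3] = OUT[B2] = {a: ⊤, b: ⊤, c: ⊤, d: ⊤, e: ⊤, f: -}

Answer: {a: ⊤, b: ⊤, c: ⊤, d: ⊤, e: ⊤, f: -}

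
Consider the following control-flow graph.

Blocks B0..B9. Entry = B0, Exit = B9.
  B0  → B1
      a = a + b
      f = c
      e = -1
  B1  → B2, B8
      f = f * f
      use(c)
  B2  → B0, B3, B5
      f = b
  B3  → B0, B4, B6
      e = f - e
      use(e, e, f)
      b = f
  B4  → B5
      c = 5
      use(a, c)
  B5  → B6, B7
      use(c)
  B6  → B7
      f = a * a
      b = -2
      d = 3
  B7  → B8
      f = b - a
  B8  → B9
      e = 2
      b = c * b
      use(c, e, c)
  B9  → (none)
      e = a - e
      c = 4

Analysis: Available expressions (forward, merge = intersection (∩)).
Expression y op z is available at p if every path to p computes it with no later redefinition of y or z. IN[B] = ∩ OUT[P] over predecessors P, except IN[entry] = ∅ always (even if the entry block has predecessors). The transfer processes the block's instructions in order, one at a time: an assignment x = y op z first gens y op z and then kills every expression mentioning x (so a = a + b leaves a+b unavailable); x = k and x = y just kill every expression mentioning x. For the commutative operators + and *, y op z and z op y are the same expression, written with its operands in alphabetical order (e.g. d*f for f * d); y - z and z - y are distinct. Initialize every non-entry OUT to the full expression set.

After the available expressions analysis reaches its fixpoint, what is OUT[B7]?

Answer: {b-a}

Trace:
Fixpoint table:
  B0:   IN={}   OUT={}
  B1:   IN={}   OUT={}
  B2:   IN={}   OUT={}
  B3:   IN={}   OUT={}
  B4:   IN={}   OUT={}
  B5:   IN={}   OUT={}
  B6:   IN={}   OUT={a*a}
  B7:   IN={}   OUT={b-a}
  B8:   IN={}   OUT={}
  B9:   IN={}   OUT={}

Merge at B7: IN[B7] = OUT[B5] ∩ OUT[B6] = {}
Applying B7's transfer function to that IN value gives OUT[B7] (row B7 above).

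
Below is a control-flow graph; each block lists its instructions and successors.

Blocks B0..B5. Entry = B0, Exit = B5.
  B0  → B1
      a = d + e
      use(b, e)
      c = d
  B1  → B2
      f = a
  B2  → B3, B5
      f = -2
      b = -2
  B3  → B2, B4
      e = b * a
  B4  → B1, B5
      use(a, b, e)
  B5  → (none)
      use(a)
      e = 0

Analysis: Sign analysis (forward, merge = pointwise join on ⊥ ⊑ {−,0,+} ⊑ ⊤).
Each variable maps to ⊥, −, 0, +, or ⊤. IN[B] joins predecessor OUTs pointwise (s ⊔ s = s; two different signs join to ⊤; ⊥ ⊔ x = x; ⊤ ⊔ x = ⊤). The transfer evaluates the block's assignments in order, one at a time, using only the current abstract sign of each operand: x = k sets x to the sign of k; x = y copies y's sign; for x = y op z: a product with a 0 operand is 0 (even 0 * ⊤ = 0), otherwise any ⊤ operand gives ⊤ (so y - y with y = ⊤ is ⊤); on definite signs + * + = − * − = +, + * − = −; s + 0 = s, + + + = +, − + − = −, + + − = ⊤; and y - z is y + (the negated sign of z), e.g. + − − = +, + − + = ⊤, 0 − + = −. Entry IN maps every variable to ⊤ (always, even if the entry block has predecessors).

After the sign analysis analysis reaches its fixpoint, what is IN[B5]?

Answer: {a: ⊤, b: -, c: ⊤, d: ⊤, e: ⊤, f: -}

Derivation:
Per-block solution:
  B0:  IN=(all ⊤)  OUT=(all ⊤)
  B1:  IN=(all ⊤)  OUT=(all ⊤)
  B2:  IN=(all ⊤)  OUT={b:-, f:-; rest ⊤}
  B3:  IN={b:-, f:-; rest ⊤}  OUT={b:-, f:-; rest ⊤}
  B4:  IN={b:-, f:-; rest ⊤}  OUT={b:-, f:-; rest ⊤}
  B5:  IN={b:-, f:-; rest ⊤}  OUT={b:-, e:0, f:-; rest ⊤}

Merge at B5: IN[B5] = OUT[B2] ⊔ OUT[B4] = {a: ⊤, b: -, c: ⊤, d: ⊤, e: ⊤, f: -}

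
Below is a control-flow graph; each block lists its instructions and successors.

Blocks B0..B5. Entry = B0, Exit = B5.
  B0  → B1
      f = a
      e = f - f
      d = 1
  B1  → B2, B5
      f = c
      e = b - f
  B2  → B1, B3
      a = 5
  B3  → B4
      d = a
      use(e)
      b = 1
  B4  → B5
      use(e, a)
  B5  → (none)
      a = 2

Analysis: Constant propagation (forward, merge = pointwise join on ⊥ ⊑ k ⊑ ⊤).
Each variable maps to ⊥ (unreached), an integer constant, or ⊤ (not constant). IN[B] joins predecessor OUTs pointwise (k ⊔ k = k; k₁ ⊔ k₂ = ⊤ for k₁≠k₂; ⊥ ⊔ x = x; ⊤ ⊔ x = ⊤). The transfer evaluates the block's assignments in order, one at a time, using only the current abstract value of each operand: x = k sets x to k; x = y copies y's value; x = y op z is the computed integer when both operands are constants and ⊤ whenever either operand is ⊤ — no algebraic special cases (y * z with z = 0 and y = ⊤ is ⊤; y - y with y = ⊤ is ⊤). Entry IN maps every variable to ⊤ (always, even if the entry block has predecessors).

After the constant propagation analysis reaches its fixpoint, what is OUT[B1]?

Fixpoint table:
  B0:  IN=(all ⊤)  OUT={d:1; rest ⊤}
  B1:  IN={d:1; rest ⊤}  OUT={d:1; rest ⊤}
  B2:  IN={d:1; rest ⊤}  OUT={a:5, d:1; rest ⊤}
  B3:  IN={a:5, d:1; rest ⊤}  OUT={a:5, b:1, d:5; rest ⊤}
  B4:  IN={a:5, b:1, d:5; rest ⊤}  OUT={a:5, b:1, d:5; rest ⊤}
  B5:  IN=(all ⊤)  OUT={a:2; rest ⊤}

Merge at B1: IN[B1] = OUT[B0] ⊔ OUT[B2] = {a: ⊤, b: ⊤, c: ⊤, d: 1, e: ⊤, f: ⊤}
Applying B1's transfer function to that IN value gives OUT[B1] (row B1 above).

Answer: {a: ⊤, b: ⊤, c: ⊤, d: 1, e: ⊤, f: ⊤}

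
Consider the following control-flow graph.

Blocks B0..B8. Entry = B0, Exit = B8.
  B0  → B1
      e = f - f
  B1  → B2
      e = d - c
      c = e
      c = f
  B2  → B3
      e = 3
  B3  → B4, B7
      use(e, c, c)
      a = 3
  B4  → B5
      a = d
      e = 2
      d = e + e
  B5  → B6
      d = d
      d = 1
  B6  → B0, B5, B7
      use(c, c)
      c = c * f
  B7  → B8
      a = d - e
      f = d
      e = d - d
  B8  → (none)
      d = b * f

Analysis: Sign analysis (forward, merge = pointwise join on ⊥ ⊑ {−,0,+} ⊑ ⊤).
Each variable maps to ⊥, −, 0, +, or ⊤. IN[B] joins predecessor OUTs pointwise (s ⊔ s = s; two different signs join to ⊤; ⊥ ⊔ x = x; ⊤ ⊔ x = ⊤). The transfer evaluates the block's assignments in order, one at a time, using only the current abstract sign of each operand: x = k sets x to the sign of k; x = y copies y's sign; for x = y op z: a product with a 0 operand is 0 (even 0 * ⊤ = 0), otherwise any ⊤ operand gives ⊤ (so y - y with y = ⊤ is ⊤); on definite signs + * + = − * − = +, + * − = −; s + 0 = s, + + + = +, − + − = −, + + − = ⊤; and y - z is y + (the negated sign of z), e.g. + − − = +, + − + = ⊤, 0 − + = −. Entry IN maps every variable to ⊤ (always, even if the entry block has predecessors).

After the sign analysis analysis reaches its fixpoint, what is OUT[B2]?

Converged values:
  B0:  IN=(all ⊤)  OUT=(all ⊤)
  B1:  IN=(all ⊤)  OUT=(all ⊤)
  B2:  IN=(all ⊤)  OUT={e:+; rest ⊤}
  B3:  IN={e:+; rest ⊤}  OUT={a:+, e:+; rest ⊤}
  B4:  IN={a:+, e:+; rest ⊤}  OUT={d:+, e:+; rest ⊤}
  B5:  IN={d:+, e:+; rest ⊤}  OUT={d:+, e:+; rest ⊤}
  B6:  IN={d:+, e:+; rest ⊤}  OUT={d:+, e:+; rest ⊤}
  B7:  IN={e:+; rest ⊤}  OUT=(all ⊤)
  B8:  IN=(all ⊤)  OUT=(all ⊤)

Merge at B2: IN[B2] = OUT[B1] = {a: ⊤, b: ⊤, c: ⊤, d: ⊤, e: ⊤, f: ⊤}
Applying B2's transfer function to that IN value gives OUT[B2] (row B2 above).

Answer: {a: ⊤, b: ⊤, c: ⊤, d: ⊤, e: +, f: ⊤}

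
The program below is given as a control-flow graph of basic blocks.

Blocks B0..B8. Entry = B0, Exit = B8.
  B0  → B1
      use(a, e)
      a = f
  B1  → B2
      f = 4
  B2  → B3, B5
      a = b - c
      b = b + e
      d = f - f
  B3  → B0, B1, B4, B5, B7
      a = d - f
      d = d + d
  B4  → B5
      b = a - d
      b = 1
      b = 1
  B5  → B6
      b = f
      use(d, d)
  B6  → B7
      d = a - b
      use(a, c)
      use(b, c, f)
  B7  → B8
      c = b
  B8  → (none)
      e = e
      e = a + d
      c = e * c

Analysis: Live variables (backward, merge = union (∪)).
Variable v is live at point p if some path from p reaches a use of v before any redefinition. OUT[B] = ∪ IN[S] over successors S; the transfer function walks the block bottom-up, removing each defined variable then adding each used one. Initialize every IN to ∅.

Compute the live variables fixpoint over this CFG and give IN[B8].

Fixpoint table:
  B0:   IN={a, b, c, e, f}   OUT={b, c, e}
  B1:   IN={b, c, e}   OUT={b, c, e, f}
  B2:   IN={b, c, e, f}   OUT={a, b, c, d, e, f}
  B3:   IN={b, c, d, e, f}   OUT={a, b, c, d, e, f}
  B4:   IN={a, c, d, e, f}   OUT={a, c, d, e, f}
  B5:   IN={a, c, d, e, f}   OUT={a, b, c, e, f}
  B6:   IN={a, b, c, e, f}   OUT={a, b, d, e}
  B7:   IN={a, b, d, e}   OUT={a, c, d, e}
  B8:   IN={a, c, d, e}   OUT={}

B8 is the boundary node: OUT[B8] = {}
Applying B8's transfer function to that OUT value gives IN[B8] (row B8 above).

Answer: {a, c, d, e}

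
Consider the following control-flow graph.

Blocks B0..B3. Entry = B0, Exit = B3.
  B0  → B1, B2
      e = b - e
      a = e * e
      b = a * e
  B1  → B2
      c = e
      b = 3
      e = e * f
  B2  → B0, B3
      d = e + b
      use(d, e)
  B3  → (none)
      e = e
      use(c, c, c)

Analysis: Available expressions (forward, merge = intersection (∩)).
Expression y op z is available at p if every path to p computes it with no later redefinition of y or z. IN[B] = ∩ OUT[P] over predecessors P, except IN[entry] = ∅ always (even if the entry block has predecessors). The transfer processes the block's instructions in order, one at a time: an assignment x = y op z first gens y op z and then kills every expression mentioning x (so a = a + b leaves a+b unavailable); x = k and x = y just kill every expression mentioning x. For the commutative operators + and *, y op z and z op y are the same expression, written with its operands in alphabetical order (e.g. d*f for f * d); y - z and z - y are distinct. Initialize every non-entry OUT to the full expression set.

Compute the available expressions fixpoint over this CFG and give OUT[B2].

Fixpoint table:
  B0:   IN={}   OUT={a*e, e*e}
  B1:   IN={a*e, e*e}   OUT={}
  B2:   IN={}   OUT={b+e}
  B3:   IN={b+e}   OUT={}

Merge at B2: IN[B2] = OUT[B0] ∩ OUT[B1] = {}
Applying B2's transfer function to that IN value gives OUT[B2] (row B2 above).

Answer: {b+e}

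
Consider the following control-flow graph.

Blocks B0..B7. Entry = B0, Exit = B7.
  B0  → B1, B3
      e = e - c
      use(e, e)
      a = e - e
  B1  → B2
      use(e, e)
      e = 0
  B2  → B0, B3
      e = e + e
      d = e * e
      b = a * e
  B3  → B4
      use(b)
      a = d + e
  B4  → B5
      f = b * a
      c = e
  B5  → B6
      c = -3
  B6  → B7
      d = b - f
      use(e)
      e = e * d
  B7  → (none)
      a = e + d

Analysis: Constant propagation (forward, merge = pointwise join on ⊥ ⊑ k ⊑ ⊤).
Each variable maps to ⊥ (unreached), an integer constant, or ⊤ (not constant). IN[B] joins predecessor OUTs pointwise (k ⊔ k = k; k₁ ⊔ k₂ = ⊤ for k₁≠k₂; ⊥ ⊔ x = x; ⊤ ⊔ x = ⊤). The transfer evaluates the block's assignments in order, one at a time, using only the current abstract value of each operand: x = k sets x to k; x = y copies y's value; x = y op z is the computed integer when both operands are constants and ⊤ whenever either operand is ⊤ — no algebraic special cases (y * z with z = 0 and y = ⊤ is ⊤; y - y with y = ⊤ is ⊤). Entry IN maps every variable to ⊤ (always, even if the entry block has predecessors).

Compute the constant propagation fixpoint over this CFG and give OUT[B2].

Answer: {a: ⊤, b: ⊤, c: ⊤, d: 0, e: 0, f: ⊤}

Trace:
Fixpoint table:
  B0:  IN=(all ⊤)  OUT=(all ⊤)
  B1:  IN=(all ⊤)  OUT={e:0; rest ⊤}
  B2:  IN={e:0; rest ⊤}  OUT={d:0, e:0; rest ⊤}
  B3:  IN=(all ⊤)  OUT=(all ⊤)
  B4:  IN=(all ⊤)  OUT=(all ⊤)
  B5:  IN=(all ⊤)  OUT={c:-3; rest ⊤}
  B6:  IN={c:-3; rest ⊤}  OUT={c:-3; rest ⊤}
  B7:  IN={c:-3; rest ⊤}  OUT={c:-3; rest ⊤}

Merge at B2: IN[B2] = OUT[B1] = {a: ⊤, b: ⊤, c: ⊤, d: ⊤, e: 0, f: ⊤}
Applying B2's transfer function to that IN value gives OUT[B2] (row B2 above).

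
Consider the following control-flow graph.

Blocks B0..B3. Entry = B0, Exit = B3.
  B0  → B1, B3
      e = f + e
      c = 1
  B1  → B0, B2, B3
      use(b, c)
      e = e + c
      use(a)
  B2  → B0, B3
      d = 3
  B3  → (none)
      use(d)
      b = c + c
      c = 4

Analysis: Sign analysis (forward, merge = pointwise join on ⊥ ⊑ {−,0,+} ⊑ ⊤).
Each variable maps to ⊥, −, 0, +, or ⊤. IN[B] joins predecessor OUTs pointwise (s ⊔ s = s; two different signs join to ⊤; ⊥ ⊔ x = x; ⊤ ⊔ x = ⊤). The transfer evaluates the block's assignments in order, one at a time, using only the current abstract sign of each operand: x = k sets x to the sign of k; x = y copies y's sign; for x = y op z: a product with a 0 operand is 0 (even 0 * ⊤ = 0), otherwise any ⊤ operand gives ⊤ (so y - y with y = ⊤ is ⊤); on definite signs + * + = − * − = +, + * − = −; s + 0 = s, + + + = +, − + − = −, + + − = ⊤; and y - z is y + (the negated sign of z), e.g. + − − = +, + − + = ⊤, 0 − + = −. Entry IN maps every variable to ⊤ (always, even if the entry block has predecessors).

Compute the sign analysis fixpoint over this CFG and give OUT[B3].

Fixpoint table:
  B0:   IN=(all ⊤)   OUT={c:+; rest ⊤}
  B1:   IN={c:+; rest ⊤}   OUT={c:+; rest ⊤}
  B2:   IN={c:+; rest ⊤}   OUT={c:+, d:+; rest ⊤}
  B3:   IN={c:+; rest ⊤}   OUT={b:+, c:+; rest ⊤}

Merge at B3: IN[B3] = OUT[B0] ⊔ OUT[B1] ⊔ OUT[B2] = {a: ⊤, b: ⊤, c: +, d: ⊤, e: ⊤, f: ⊤}
Applying B3's transfer function to that IN value gives OUT[B3] (row B3 above).

Answer: {a: ⊤, b: +, c: +, d: ⊤, e: ⊤, f: ⊤}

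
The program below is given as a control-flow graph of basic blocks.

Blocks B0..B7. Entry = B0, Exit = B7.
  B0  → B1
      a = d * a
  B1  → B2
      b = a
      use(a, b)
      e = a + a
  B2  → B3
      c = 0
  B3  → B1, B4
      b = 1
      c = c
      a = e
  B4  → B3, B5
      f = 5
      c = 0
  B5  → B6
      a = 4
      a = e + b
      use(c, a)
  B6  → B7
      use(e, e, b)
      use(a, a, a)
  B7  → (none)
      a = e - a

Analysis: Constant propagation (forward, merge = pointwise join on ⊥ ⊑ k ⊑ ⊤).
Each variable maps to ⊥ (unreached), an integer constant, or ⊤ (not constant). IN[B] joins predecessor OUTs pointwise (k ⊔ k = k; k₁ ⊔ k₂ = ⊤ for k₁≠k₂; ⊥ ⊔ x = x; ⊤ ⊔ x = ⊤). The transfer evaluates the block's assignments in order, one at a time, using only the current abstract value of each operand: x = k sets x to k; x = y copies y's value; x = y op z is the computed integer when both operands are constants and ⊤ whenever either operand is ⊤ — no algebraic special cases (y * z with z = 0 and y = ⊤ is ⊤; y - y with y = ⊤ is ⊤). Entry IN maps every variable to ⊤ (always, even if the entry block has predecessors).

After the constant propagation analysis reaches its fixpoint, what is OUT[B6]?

Answer: {a: ⊤, b: 1, c: 0, d: ⊤, e: ⊤, f: 5}

Derivation:
Converged values:
  B0:  IN=(all ⊤)  OUT=(all ⊤)
  B1:  IN=(all ⊤)  OUT=(all ⊤)
  B2:  IN=(all ⊤)  OUT={c:0; rest ⊤}
  B3:  IN={c:0; rest ⊤}  OUT={b:1, c:0; rest ⊤}
  B4:  IN={b:1, c:0; rest ⊤}  OUT={b:1, c:0, f:5; rest ⊤}
  B5:  IN={b:1, c:0, f:5; rest ⊤}  OUT={b:1, c:0, f:5; rest ⊤}
  B6:  IN={b:1, c:0, f:5; rest ⊤}  OUT={b:1, c:0, f:5; rest ⊤}
  B7:  IN={b:1, c:0, f:5; rest ⊤}  OUT={b:1, c:0, f:5; rest ⊤}

Merge at B6: IN[B6] = OUT[B5] = {a: ⊤, b: 1, c: 0, d: ⊤, e: ⊤, f: 5}
Applying B6's transfer function to that IN value gives OUT[B6] (row B6 above).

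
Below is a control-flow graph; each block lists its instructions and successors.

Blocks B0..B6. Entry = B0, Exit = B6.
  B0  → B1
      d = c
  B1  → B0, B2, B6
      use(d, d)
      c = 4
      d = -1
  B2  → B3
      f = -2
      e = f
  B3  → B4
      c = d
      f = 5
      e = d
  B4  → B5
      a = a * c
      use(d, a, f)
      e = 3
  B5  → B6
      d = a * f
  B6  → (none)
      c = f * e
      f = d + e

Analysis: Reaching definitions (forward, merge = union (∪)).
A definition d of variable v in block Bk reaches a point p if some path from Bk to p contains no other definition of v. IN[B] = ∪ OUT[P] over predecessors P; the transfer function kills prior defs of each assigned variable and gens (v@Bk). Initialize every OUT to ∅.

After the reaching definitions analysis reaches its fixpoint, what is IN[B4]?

Answer: {c@B3, d@B1, e@B3, f@B3}

Working:
Fixpoint table:
  B0:   IN={c@B1, d@B1}   OUT={c@B1, d@B0}
  B1:   IN={c@B1, d@B0}   OUT={c@B1, d@B1}
  B2:   IN={c@B1, d@B1}   OUT={c@B1, d@B1, e@B2, f@B2}
  B3:   IN={c@B1, d@B1, e@B2, f@B2}   OUT={c@B3, d@B1, e@B3, f@B3}
  B4:   IN={c@B3, d@B1, e@B3, f@B3}   OUT={a@B4, c@B3, d@B1, e@B4, f@B3}
  B5:   IN={a@B4, c@B3, d@B1, e@B4, f@B3}   OUT={a@B4, c@B3, d@B5, e@B4, f@B3}
  B6:   IN={a@B4, c@B1, c@B3, d@B1, d@B5, e@B4, f@B3}   OUT={a@B4, c@B6, d@B1, d@B5, e@B4, f@B6}

Merge at B4: IN[B4] = OUT[B3] = {c@B3, d@B1, e@B3, f@B3}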